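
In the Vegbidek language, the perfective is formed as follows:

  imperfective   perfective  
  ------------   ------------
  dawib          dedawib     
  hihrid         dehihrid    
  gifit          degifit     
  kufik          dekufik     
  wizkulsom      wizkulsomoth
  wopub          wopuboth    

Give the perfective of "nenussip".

denenussip

dawib and wopub both end in -b yet inflect differently (dedawib, wopuboth), so the final letter is not what conditions the rule; the last vowel is.
"nenussip" has last vowel 'i'. The stems whose last vowel is 'i' (dawib → dedawib, hihrid → dehihrid, gifit → degifit) add the prefix de-.
The other pattern: stems whose last vowel is 'o' or 'u' add -oth.
So nenussip → denenussip.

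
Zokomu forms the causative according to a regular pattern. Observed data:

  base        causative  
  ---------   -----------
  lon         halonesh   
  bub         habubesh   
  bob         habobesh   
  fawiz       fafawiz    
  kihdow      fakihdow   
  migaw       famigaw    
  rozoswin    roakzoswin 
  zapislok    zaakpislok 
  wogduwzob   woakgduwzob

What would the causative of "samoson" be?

lon and rozoswin both end in -n yet inflect differently (halonesh, roakzoswin), so the final letter is not what conditions the rule; the number of vowels is.
"samoson" has 3 vowels. The stems with 3 vowels (rozoswin → roakzoswin, zapislok → zaakpislok, wogduwzob → woakgduwzob) insert -ak- after the first vowel.
The other patterns: stems with 1 vowel add ha- … -esh around the stem; stems with 2 vowels add the prefix fa-.
So samoson → saakmoson.

saakmoson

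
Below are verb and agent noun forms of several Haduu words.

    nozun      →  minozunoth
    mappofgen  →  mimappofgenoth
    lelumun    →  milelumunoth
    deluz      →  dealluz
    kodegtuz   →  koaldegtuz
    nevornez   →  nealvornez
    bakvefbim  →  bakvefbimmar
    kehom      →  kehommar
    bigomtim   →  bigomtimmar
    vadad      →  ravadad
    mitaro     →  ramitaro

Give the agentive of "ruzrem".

ruzremmar

nozun and deluz both have last vowel 'u' yet inflect differently (minozunoth, dealluz), so the last vowel is not what conditions the rule; the final letter is.
"ruzrem" ends in -m. The stems ending in -m (bakvefbim → bakvefbimmar, kehom → kehommar, bigomtim → bigomtimmar) double the final consonant and add -ar.
The other patterns: stems ending in -n add mi- … -oth around the stem; stems ending in -z insert -al- after the first vowel; stems ending in -d or -o add the prefix ra-.
So ruzrem → ruzremmar.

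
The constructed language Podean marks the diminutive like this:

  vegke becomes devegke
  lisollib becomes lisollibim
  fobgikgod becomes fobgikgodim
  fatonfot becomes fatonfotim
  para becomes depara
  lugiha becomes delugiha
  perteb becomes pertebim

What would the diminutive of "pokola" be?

depokola

vegke and perteb both have last vowel 'e' yet inflect differently (devegke, pertebim), so the last vowel is not what conditions the rule; whether the stem ends in a vowel or a consonant is.
"pokola" ends in a vowel. The stems ending in a vowel (lugiha → delugiha, para → depara, vegke → devegke) add the prefix de-.
The other pattern: stems ending in a consonant add -im.
So pokola → depokola.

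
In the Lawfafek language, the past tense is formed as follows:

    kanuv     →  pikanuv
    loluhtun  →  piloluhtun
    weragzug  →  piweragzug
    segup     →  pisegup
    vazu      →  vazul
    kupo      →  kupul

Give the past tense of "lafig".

pilafig

vazu and loluhtun both have last vowel 'u' yet inflect differently (vazul, piloluhtun), so the last vowel is not what conditions the rule; whether the stem ends in a vowel or a consonant is.
"lafig" ends in a consonant. The stems ending in a consonant (loluhtun → piloluhtun, kanuv → pikanuv, weragzug → piweragzug) add the prefix pi-.
So lafig → pilafig.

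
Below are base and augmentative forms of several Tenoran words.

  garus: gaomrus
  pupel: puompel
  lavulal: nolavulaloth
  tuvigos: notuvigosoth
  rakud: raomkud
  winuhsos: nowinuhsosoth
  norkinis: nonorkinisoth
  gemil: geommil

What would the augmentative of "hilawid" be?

"hilawid" has 3 vowels. The stems with 3 vowels (lavulal → nolavulaloth, tuvigos → notuvigosoth, norkinis → nonorkinisoth) add no- … -oth around the stem.
The other pattern: stems with 2 vowels insert -om- after the first vowel.
So hilawid → nohilawidoth.

nohilawidoth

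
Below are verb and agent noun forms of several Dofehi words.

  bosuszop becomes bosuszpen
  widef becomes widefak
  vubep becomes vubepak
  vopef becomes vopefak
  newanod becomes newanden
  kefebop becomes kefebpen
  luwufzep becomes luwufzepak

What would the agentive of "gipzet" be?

vubep and bosuszop both end in -p yet inflect differently (vubepak, bosuszpen), so the final letter is not what conditions the rule; the last vowel is.
"gipzet" has last vowel 'e'. The stems whose last vowel is 'e' (vubep → vubepak, luwufzep → luwufzepak, widef → widefak) add -ak.
The other pattern: stems whose last vowel is 'o' delete the last vowel and add -en.
So gipzet → gipzetak.

gipzetak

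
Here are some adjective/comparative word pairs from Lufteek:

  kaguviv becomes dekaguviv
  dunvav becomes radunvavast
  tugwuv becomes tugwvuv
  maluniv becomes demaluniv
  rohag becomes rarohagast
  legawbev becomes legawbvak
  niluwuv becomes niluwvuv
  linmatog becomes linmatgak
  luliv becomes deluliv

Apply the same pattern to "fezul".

fezluv

kaguviv and legawbev both end in -v yet inflect differently (dekaguviv, legawbvak), so the final letter is not what conditions the rule; the last vowel is.
"fezul" has last vowel 'u'. The stems whose last vowel is 'u' (niluwuv → niluwvuv, tugwuv → tugwvuv) delete the last vowel and add -uv.
The other patterns: stems whose last vowel is 'i' add the prefix de-; stems whose last vowel is 'e' or 'o' delete the last vowel and add -ak; stems whose last vowel is 'a' add ra- … -ast around the stem.
So fezul → fezluv.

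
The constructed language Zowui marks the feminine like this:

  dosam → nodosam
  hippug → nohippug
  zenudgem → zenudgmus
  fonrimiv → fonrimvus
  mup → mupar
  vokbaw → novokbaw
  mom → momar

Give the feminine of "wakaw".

mom and dosam both end in -m yet inflect differently (momar, nodosam), so the final letter is not what conditions the rule; the number of vowels is.
"wakaw" has 2 vowels. The stems with 2 vowels (vokbaw → novokbaw, hippug → nohippug, dosam → nodosam) add the prefix no-.
The other patterns: stems with 1 vowel add -ar; stems with 3 vowels delete the last vowel and add -us.
So wakaw → nowakaw.

nowakaw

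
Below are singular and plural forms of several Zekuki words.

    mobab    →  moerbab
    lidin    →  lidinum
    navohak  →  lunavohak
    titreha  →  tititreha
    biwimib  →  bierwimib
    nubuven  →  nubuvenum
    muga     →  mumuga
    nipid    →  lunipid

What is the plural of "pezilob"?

biwimib and lidin both have last vowel 'i' yet inflect differently (bierwimib, lidinum), so the last vowel is not what conditions the rule; the final letter is.
"pezilob" ends in -b. The stems ending in -b (biwimib → bierwimib, mobab → moerbab) insert -er- after the first vowel.
The other patterns: stems ending in -n add -um; stems ending in -a repeat the first consonant+vowel as a prefix; stems ending in -d or -k add the prefix lu-.
So pezilob → peerzilob.

peerzilob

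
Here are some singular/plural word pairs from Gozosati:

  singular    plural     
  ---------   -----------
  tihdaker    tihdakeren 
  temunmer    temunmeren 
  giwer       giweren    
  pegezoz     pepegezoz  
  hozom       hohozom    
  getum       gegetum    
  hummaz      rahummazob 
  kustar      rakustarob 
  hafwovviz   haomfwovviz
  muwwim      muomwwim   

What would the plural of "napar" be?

ranaparob

"napar" has last vowel 'a'. The stems whose last vowel is 'a' (hummaz → rahummazob, kustar → rakustarob) add ra- … -ob around the stem.
So napar → ranaparob.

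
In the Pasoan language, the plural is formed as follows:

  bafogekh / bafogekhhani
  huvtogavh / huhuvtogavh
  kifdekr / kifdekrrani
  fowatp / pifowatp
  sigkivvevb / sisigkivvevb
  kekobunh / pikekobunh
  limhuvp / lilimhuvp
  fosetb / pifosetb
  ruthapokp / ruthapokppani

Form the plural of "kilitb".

pikilitb

huvtogavh and bafogekh both end in -h yet inflect differently (huhuvtogavh, bafogekhhani), so the final letter is not what conditions the rule; the second-to-last letter is.
"kilitb" has second-to-last letter 't'. The stems whose second-to-last letter is 't' (fowatp → pifowatp, fosetb → pifosetb) add the prefix pi-.
So kilitb → pikilitb.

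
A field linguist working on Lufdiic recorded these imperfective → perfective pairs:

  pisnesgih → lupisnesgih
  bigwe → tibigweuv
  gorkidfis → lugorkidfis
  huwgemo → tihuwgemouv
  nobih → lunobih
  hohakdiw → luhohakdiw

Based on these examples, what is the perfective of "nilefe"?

tinilefeuv

huwgemo and hohakdiw both begin with h- yet inflect differently (tihuwgemouv, luhohakdiw), so the first letter is not what conditions the rule; whether the stem ends in a vowel or a consonant is.
"nilefe" ends in a vowel. The stems ending in a vowel (huwgemo → tihuwgemouv, bigwe → tibigweuv) add ti- … -uv around the stem.
The other pattern: stems ending in a consonant add the prefix lu-.
So nilefe → tinilefeuv.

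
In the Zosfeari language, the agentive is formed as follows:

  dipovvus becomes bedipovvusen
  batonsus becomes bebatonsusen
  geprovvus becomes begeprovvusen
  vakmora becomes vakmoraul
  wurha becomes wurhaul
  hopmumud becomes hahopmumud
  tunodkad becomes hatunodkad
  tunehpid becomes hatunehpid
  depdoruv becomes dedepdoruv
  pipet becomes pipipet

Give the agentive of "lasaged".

halasaged

"lasaged" ends in -d. The stems ending in -d (hopmumud → hahopmumud, tunodkad → hatunodkad, tunehpid → hatunehpid) add the prefix ha-.
The other patterns: stems ending in -s add be- … -en around the stem; stems ending in -a add -ul; stems ending in -t or -v repeat the first consonant+vowel as a prefix.
So lasaged → halasaged.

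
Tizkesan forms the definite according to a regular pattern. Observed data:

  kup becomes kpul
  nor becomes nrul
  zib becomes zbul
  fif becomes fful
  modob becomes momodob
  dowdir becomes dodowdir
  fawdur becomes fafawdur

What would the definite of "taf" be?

zib and modob both end in -b yet inflect differently (zbul, momodob), so the final letter is not what conditions the rule; the number of vowels is.
"taf" has 1 vowel. The stems with 1 vowel (kup → kpul, nor → nrul, zib → zbul) delete the last vowel and add -ul.
So taf → tful.

tful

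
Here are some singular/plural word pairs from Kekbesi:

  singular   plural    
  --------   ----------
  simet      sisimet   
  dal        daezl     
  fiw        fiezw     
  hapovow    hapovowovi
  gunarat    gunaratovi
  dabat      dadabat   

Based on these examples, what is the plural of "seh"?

"seh" has 1 vowel. The stems with 1 vowel (dal → daezl, fiw → fiezw) insert -ez- after the first vowel.
The other patterns: stems with 2 vowels repeat the first consonant+vowel as a prefix; stems with 3 vowels add -ovi.
So seh → seezh.

seezh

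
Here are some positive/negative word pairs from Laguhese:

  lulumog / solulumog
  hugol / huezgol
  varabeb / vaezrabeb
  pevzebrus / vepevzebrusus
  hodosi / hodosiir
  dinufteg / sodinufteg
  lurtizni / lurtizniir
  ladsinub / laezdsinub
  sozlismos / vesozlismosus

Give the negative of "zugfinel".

"zugfinel" ends in -l. The one such stem in the data (hugol → huezgol) inserts -ez- after the first vowel (as do ladsinub, varabeb), so the same rule applies.
So zugfinel → zuezgfinel.

zuezgfinel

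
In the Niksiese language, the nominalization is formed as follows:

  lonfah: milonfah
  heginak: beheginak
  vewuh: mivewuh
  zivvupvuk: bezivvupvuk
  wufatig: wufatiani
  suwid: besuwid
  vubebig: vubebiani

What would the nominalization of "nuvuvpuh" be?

"nuvuvpuh" ends in -h. The stems ending in -h (lonfah → milonfah, vewuh → mivewuh) add the prefix mi-.
So nuvuvpuh → minuvuvpuh.

minuvuvpuh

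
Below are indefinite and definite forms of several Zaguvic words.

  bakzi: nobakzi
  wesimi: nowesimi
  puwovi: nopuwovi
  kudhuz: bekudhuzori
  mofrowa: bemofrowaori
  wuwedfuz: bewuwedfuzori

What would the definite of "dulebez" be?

bedulebezori

wesimi and wuwedfuz both begin with w- yet inflect differently (nowesimi, bewuwedfuzori), so the first letter is not what conditions the rule; the final letter is.
"dulebez" ends in -z. The stems ending in -z (kudhuz → bekudhuzori, wuwedfuz → bewuwedfuzori) add be- … -ori around the stem.
So dulebez → bedulebezori.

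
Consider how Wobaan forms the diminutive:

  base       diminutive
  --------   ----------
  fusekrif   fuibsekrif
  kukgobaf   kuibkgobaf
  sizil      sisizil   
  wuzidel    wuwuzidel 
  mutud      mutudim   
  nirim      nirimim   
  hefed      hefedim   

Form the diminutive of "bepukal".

bebepukal

fusekrif and sizil both have last vowel 'i' yet inflect differently (fuibsekrif, sisizil), so the last vowel is not what conditions the rule; the final letter is.
"bepukal" ends in -l. The stems ending in -l (sizil → sisizil, wuzidel → wuwuzidel) repeat the first consonant+vowel as a prefix.
The other patterns: stems ending in -f insert -ib- after the first vowel; stems ending in -d or -m add -im.
So bepukal → bebepukal.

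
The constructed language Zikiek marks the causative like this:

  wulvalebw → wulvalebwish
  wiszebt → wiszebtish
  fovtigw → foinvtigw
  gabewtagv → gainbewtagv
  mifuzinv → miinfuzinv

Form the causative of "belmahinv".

beinlmahinv

"belmahinv" has second-to-last letter 'n'. The one such stem in the data (mifuzinv → miinfuzinv) inserts -in- after the first vowel (as do fovtigw, gabewtagv), so the same rule applies.
The other pattern: stems whose second-to-last letter is 'b' add -ish.
So belmahinv → beinlmahinv.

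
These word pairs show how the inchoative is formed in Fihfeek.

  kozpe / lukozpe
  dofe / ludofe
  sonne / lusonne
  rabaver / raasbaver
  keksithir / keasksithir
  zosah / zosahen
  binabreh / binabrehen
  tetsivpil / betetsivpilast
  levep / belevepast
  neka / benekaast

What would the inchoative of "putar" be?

"putar" ends in -r. The stems ending in -r (rabaver → raasbaver, keksithir → keasksithir) insert -as- after the first vowel.
The other patterns: stems ending in -e add the prefix lu-; stems ending in -h add -en; stems ending in -a, -l or -p add be- … -ast around the stem.
So putar → puastar.

puastar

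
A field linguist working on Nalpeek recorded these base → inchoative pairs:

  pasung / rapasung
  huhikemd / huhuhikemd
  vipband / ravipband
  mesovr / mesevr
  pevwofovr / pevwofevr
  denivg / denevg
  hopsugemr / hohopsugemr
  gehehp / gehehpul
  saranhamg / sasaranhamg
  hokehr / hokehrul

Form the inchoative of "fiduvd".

"fiduvd" has second-to-last letter 'v'. The stems whose second-to-last letter is 'v' (mesovr → mesevr, pevwofovr → pevwofevr, denivg → denevg) change the last vowel to 'e'.
The other patterns: stems whose second-to-last letter is 'm' repeat the first consonant+vowel as a prefix; stems whose second-to-last letter is 'h' add -ul; stems whose second-to-last letter is 'n' add the prefix ra-.
So fiduvd → fidevd.

fidevd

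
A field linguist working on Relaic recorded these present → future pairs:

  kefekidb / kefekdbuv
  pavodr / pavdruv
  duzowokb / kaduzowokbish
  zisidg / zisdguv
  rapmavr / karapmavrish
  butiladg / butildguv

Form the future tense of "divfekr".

kadivfekrish

kefekidb and duzowokb both end in -b yet inflect differently (kefekdbuv, kaduzowokbish), so the final letter is not what conditions the rule; the second-to-last letter is.
"divfekr" has second-to-last letter 'k'. The one such stem in the data (duzowokb → kaduzowokbish) adds ka- … -ish around the stem, so the same rule applies.
So divfekr → kadivfekrish.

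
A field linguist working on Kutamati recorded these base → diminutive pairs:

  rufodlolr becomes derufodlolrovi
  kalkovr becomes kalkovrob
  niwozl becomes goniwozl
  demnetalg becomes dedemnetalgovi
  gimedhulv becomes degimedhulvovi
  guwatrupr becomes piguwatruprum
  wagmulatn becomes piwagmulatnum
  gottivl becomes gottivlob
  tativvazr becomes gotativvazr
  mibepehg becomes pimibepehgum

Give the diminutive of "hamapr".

pihamaprum

kalkovr and tativvazr both end in -r yet inflect differently (kalkovrob, gotativvazr), so the final letter is not what conditions the rule; the second-to-last letter is.
"hamapr" has second-to-last letter 'p'. The one such stem in the data (guwatrupr → piguwatruprum) adds pi- … -um around the stem, so the same rule applies.
The other patterns: stems whose second-to-last letter is 'v' add -ob; stems whose second-to-last letter is 'z' add the prefix go-; stems whose second-to-last letter is 'l' add de- … -ovi around the stem.
So hamapr → pihamaprum.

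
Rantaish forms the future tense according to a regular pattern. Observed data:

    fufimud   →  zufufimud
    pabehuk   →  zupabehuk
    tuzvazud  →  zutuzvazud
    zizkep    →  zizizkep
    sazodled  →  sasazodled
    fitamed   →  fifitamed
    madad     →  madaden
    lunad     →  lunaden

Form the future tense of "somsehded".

fufimud and sazodled both end in -d yet inflect differently (zufufimud, sasazodled), so the final letter is not what conditions the rule; the last vowel is.
"somsehded" has last vowel 'e'. The stems whose last vowel is 'e' (zizkep → zizizkep, sazodled → sasazodled, fitamed → fifitamed) repeat the first consonant+vowel as a prefix.
The other patterns: stems whose last vowel is 'u' add the prefix zu-; stems whose last vowel is 'a' add -en.
So somsehded → sosomsehded.

sosomsehded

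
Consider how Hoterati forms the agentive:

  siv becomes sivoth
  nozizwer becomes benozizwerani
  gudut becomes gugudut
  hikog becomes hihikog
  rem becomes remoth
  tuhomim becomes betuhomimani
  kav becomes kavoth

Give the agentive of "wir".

wiroth

rem and tuhomim both end in -m yet inflect differently (remoth, betuhomimani), so the final letter is not what conditions the rule; the number of vowels is.
"wir" has 1 vowel. The stems with 1 vowel (rem → remoth, kav → kavoth, siv → sivoth) add -oth.
So wir → wiroth.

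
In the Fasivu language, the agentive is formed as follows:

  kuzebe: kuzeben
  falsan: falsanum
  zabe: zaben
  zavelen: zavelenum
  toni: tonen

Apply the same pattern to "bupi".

"bupi" ends in a vowel. The stems ending in a vowel (zabe → zaben, kuzebe → kuzeben, toni → tonen) drop the final letter and add -en.
So bupi → bupen.

bupen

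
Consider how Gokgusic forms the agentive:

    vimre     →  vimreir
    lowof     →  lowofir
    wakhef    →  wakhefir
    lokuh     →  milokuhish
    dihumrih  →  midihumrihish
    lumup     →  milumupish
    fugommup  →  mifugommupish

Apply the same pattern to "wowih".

lowof and lokuh both begin with l- yet inflect differently (lowofir, milokuhish), so the first letter is not what conditions the rule; the final letter is.
"wowih" ends in -h. The stems ending in -h (lokuh → milokuhish, dihumrih → midihumrihish) add mi- … -ish around the stem.
The other pattern: stems ending in -e or -f add -ir.
So wowih → miwowihish.

miwowihish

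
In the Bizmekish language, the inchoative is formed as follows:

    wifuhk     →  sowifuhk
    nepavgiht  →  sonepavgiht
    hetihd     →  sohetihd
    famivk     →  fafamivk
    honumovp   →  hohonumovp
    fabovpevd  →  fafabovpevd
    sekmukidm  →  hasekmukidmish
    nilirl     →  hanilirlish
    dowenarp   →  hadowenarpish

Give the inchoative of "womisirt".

"womisirt" has second-to-last letter 'r'. The stems whose second-to-last letter is 'r' (nilirl → hanilirlish, dowenarp → hadowenarpish) add ha- … -ish around the stem.
So womisirt → hawomisirtish.

hawomisirtish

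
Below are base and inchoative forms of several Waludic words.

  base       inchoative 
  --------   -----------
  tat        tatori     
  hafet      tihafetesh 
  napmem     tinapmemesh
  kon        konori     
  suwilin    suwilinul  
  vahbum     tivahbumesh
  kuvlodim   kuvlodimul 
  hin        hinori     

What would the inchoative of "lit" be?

litori

tat and hafet both end in -t yet inflect differently (tatori, tihafetesh), so the final letter is not what conditions the rule; the number of vowels is.
"lit" has 1 vowel. The stems with 1 vowel (hin → hinori, kon → konori, tat → tatori) add -ori.
The other patterns: stems with 2 vowels add ti- … -esh around the stem; stems with 3 vowels add -ul.
So lit → litori.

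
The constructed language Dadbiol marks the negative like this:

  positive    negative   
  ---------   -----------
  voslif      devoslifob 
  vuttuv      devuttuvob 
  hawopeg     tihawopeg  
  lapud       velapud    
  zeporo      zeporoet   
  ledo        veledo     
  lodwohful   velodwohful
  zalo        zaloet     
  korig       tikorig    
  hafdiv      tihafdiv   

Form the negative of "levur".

velevur

zeporo and ledo both end in -o yet inflect differently (zeporoet, veledo), so the final letter is not what conditions the rule; the first letter is.
"levur" begins with l-. The stems beginning with l- (ledo → veledo, lapud → velapud, lodwohful → velodwohful) add the prefix ve-.
So levur → velevur.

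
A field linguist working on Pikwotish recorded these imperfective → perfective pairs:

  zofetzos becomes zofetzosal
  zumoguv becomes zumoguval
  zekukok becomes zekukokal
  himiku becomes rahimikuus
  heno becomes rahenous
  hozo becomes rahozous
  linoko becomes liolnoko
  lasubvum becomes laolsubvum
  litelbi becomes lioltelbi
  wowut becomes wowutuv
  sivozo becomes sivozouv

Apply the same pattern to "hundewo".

rahundewous

"hundewo" begins with h-. The stems beginning with h- (himiku → rahimikuus, heno → rahenous, hozo → rahozous) add ra- … -us around the stem.
So hundewo → rahundewous.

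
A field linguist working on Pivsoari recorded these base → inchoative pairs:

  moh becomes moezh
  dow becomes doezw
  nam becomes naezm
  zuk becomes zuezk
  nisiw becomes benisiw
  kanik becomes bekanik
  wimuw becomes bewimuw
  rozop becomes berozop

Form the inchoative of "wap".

"wap" has 1 vowel. The stems with 1 vowel (moh → moezh, dow → doezw, nam → naezm) insert -ez- after the first vowel.
So wap → waezp.

waezp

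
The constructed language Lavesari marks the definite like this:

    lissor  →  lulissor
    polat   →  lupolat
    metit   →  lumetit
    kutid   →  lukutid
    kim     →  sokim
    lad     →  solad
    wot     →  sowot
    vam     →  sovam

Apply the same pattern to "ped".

kutid and lad both end in -d yet inflect differently (lukutid, solad), so the final letter is not what conditions the rule; the number of vowels is.
"ped" has 1 vowel. The stems with 1 vowel (kim → sokim, lad → solad, wot → sowot) add the prefix so-.
The other pattern: stems with 2 vowels add the prefix lu-.
So ped → soped.

soped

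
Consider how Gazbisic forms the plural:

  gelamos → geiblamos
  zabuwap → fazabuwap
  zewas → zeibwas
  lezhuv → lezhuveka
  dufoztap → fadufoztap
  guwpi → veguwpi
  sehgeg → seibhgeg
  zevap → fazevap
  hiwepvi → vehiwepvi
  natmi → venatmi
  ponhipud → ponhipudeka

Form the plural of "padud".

"padud" ends in -d. The one such stem in the data (ponhipud → ponhipudeka) adds -eka, so the same rule applies.
So padud → padudeka.

padudeka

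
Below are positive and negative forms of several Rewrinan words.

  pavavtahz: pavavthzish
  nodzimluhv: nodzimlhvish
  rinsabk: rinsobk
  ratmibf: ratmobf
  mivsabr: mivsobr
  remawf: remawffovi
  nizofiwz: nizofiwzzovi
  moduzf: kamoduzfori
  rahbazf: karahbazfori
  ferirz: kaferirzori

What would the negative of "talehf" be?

talhfish

"talehf" has second-to-last letter 'h'. The stems whose second-to-last letter is 'h' (pavavtahz → pavavthzish, nodzimluhv → nodzimlhvish) delete the last vowel and add -ish.
The other patterns: stems whose second-to-last letter is 'b' change the last vowel to 'o'; stems whose second-to-last letter is 'w' double the final consonant and add -ovi; stems whose second-to-last letter is 'r' or 'z' add ka- … -ori around the stem.
So talehf → talhfish.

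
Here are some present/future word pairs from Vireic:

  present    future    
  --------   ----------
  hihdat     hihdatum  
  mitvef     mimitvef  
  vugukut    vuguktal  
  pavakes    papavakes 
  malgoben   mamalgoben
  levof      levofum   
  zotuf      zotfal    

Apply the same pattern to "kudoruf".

"kudoruf" has last vowel 'u'. The stems whose last vowel is 'u' (zotuf → zotfal, vugukut → vuguktal) delete the last vowel and add -al.
The other patterns: stems whose last vowel is 'e' repeat the first consonant+vowel as a prefix; stems whose last vowel is 'a' or 'o' add -um.
So kudoruf → kudorfal.

kudorfal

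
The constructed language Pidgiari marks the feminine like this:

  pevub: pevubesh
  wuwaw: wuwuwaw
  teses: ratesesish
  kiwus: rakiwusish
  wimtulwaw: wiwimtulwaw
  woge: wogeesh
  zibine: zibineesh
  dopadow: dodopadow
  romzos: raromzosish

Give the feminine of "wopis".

"wopis" ends in -s. The stems ending in -s (kiwus → rakiwusish, romzos → raromzosish, teses → ratesesish) add ra- … -ish around the stem.
So wopis → rawopisish.

rawopisish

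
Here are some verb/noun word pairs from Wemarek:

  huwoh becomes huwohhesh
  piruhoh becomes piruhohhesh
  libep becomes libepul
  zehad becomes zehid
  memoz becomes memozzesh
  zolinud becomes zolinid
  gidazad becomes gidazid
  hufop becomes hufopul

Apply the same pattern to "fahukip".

"fahukip" ends in -p. The stems ending in -p (libep → libepul, hufop → hufopul) add -ul.
The other patterns: stems ending in -d change the last vowel to 'i'; stems ending in -h or -z double the final consonant and add -esh.
So fahukip → fahukipul.

fahukipul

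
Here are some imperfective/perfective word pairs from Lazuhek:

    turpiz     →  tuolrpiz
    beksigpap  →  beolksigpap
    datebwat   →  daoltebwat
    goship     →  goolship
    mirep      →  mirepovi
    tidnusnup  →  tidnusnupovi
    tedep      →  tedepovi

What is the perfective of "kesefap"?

beksigpap and mirep both end in -p yet inflect differently (beolksigpap, mirepovi), so the final letter is not what conditions the rule; the last vowel is.
"kesefap" has last vowel 'a'. The stems whose last vowel is 'a' (beksigpap → beolksigpap, datebwat → daoltebwat) insert -ol- after the first vowel.
So kesefap → keolsefap.

keolsefap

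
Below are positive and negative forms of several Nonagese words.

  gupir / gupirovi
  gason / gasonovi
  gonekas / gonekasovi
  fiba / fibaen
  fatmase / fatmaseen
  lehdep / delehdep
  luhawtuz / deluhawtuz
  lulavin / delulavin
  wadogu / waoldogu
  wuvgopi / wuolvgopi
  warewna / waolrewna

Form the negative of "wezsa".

weolzsa

gason and lulavin both end in -n yet inflect differently (gasonovi, delulavin), so the final letter is not what conditions the rule; the first letter is.
"wezsa" begins with w-. The stems beginning with w- (wadogu → waoldogu, wuvgopi → wuolvgopi, warewna → waolrewna) insert -ol- after the first vowel.
The other patterns: stems beginning with g- add -ovi; stems beginning with f- add -en; stems beginning with l- add the prefix de-.
So wezsa → weolzsa.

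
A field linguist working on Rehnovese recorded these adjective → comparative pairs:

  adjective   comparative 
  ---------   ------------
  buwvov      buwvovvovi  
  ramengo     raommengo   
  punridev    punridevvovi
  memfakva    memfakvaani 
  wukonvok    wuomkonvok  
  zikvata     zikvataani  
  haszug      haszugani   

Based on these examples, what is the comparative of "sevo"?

seomvo

buwvov and ramengo both have last vowel 'o' yet inflect differently (buwvovvovi, raommengo), so the last vowel is not what conditions the rule; the final letter is.
"sevo" ends in -o. The one such stem in the data (ramengo → raommengo) inserts -om- after the first vowel (as does wukonvok), so the same rule applies.
So sevo → seomvo.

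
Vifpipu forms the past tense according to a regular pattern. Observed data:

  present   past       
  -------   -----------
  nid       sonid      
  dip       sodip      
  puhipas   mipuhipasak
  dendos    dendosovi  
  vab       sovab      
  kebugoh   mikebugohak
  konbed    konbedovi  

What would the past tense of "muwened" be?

"muwened" has 3 vowels. The stems with 3 vowels (kebugoh → mikebugohak, puhipas → mipuhipasak) add mi- … -ak around the stem.
The other patterns: stems with 1 vowel add the prefix so-; stems with 2 vowels add -ovi.
So muwened → mimuwenedak.

mimuwenedak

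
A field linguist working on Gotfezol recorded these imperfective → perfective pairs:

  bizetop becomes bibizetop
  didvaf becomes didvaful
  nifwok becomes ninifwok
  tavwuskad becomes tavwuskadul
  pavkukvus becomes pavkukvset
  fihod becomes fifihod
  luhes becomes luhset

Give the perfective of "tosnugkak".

fihod and tavwuskad both end in -d yet inflect differently (fifihod, tavwuskadul), so the final letter is not what conditions the rule; the last vowel is.
"tosnugkak" has last vowel 'a'. The stems whose last vowel is 'a' (tavwuskad → tavwuskadul, didvaf → didvaful) add -ul.
So tosnugkak → tosnugkakul.

tosnugkakul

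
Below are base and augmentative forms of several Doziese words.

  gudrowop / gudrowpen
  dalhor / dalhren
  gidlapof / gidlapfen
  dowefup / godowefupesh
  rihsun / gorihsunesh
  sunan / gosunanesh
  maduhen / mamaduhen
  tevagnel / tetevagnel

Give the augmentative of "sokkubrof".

sokkubrfen

gudrowop and dowefup both end in -p yet inflect differently (gudrowpen, godowefupesh), so the final letter is not what conditions the rule; the last vowel is.
"sokkubrof" has last vowel 'o'. The stems whose last vowel is 'o' (gudrowop → gudrowpen, dalhor → dalhren, gidlapof → gidlapfen) delete the last vowel and add -en.
The other patterns: stems whose last vowel is 'a' or 'u' add go- … -esh around the stem; stems whose last vowel is 'e' repeat the first consonant+vowel as a prefix.
So sokkubrof → sokkubrfen.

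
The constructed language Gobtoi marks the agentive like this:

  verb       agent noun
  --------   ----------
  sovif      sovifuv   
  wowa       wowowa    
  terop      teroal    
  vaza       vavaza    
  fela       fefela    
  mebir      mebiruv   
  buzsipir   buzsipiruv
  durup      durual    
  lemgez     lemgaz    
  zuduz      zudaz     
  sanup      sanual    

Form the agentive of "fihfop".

fihfoal

durup and zuduz both have last vowel 'u' yet inflect differently (durual, zudaz), so the last vowel is not what conditions the rule; the final letter is.
"fihfop" ends in -p. The stems ending in -p (durup → durual, sanup → sanual, terop → teroal) drop the final letter and add -al.
So fihfop → fihfoal.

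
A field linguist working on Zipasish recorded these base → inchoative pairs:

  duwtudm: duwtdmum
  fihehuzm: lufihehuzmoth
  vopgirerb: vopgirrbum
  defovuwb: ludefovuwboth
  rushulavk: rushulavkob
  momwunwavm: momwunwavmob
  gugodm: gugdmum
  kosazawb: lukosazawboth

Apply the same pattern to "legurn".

legrnum

fihehuzm and momwunwavm both end in -m yet inflect differently (lufihehuzmoth, momwunwavmob), so the final letter is not what conditions the rule; the second-to-last letter is.
"legurn" has second-to-last letter 'r'. The one such stem in the data (vopgirerb → vopgirrbum) deletes the last vowel and adds -um (as do gugodm, duwtudm), so the same rule applies.
The other patterns: stems whose second-to-last letter is 'w' or 'z' add lu- … -oth around the stem; stems whose second-to-last letter is 'v' add -ob.
So legurn → legrnum.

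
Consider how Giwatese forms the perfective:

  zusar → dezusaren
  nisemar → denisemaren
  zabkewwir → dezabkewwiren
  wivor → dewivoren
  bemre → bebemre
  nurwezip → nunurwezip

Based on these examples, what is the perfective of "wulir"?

dewuliren

zabkewwir and nurwezip both have last vowel 'i' yet inflect differently (dezabkewwiren, nunurwezip), so the last vowel is not what conditions the rule; the final letter is.
"wulir" ends in -r. The stems ending in -r (zusar → dezusaren, nisemar → denisemaren, zabkewwir → dezabkewwiren) add de- … -en around the stem.
So wulir → dewuliren.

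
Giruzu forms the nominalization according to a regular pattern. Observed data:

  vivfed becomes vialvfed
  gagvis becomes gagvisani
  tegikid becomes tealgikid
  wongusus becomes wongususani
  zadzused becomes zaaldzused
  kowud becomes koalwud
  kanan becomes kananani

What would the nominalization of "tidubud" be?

tialdubud

tegikid and gagvis both have last vowel 'i' yet inflect differently (tealgikid, gagvisani), so the last vowel is not what conditions the rule; the final letter is.
"tidubud" ends in -d. The stems ending in -d (vivfed → vialvfed, tegikid → tealgikid, zadzused → zaaldzused) insert -al- after the first vowel.
The other pattern: stems ending in -n or -s add -ani.
So tidubud → tialdubud.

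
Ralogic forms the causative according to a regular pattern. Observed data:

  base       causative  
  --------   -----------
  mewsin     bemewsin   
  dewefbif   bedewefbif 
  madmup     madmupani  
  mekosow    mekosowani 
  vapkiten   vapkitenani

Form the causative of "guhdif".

beguhdif

mewsin and vapkiten both end in -n yet inflect differently (bemewsin, vapkitenani), so the final letter is not what conditions the rule; the last vowel is.
"guhdif" has last vowel 'i'. The stems whose last vowel is 'i' (mewsin → bemewsin, dewefbif → bedewefbif) add the prefix be-.
So guhdif → beguhdif.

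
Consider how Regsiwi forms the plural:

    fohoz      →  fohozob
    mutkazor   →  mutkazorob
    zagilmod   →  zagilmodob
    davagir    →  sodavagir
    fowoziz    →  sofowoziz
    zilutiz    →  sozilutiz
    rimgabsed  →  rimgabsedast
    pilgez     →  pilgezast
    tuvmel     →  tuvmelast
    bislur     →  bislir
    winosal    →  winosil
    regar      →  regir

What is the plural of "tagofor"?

mutkazor and davagir both end in -r yet inflect differently (mutkazorob, sodavagir), so the final letter is not what conditions the rule; the last vowel is.
"tagofor" has last vowel 'o'. The stems whose last vowel is 'o' (fohoz → fohozob, mutkazor → mutkazorob, zagilmod → zagilmodob) add -ob.
The other patterns: stems whose last vowel is 'i' add the prefix so-; stems whose last vowel is 'e' add -ast; stems whose last vowel is 'a' or 'u' change the last vowel to 'i'.
So tagofor → tagoforob.

tagoforob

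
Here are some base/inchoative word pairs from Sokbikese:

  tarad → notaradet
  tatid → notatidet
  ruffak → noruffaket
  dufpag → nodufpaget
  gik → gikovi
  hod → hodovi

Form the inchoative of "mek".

"mek" has 1 vowel. The stems with 1 vowel (gik → gikovi, hod → hodovi) add -ovi.
So mek → mekovi.

mekovi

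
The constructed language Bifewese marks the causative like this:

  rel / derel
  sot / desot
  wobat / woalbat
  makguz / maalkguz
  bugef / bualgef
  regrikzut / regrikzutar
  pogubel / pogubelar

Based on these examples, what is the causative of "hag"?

dehag

sot and wobat both end in -t yet inflect differently (desot, woalbat), so the final letter is not what conditions the rule; the number of vowels is.
"hag" has 1 vowel. The stems with 1 vowel (rel → derel, sot → desot) add the prefix de-.
So hag → dehag.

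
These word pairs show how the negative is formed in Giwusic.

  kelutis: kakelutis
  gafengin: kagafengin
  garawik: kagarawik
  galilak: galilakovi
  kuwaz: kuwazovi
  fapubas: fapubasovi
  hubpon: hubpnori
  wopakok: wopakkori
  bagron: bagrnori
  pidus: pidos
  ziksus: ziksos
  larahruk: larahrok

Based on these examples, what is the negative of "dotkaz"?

garawik and galilak both end in -k yet inflect differently (kagarawik, galilakovi), so the final letter is not what conditions the rule; the last vowel is.
"dotkaz" has last vowel 'a'. The stems whose last vowel is 'a' (galilak → galilakovi, kuwaz → kuwazovi, fapubas → fapubasovi) add -ovi.
The other patterns: stems whose last vowel is 'i' add the prefix ka-; stems whose last vowel is 'o' delete the last vowel and add -ori; stems whose last vowel is 'u' change the last vowel to 'o'.
So dotkaz → dotkazovi.

dotkazovi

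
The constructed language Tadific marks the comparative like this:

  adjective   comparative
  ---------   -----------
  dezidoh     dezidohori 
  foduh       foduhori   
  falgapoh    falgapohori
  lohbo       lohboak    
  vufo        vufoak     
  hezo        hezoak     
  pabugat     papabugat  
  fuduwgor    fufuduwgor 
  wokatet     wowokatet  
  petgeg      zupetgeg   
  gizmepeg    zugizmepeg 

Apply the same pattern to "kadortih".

dezidoh and lohbo both have last vowel 'o' yet inflect differently (dezidohori, lohboak), so the last vowel is not what conditions the rule; the final letter is.
"kadortih" ends in -h. The stems ending in -h (dezidoh → dezidohori, foduh → foduhori, falgapoh → falgapohori) add -ori.
So kadortih → kadortihori.

kadortihori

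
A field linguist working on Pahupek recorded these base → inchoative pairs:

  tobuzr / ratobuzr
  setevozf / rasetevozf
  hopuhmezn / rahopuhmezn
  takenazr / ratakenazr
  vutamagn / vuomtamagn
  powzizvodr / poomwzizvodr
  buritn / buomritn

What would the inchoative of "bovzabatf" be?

hopuhmezn and vutamagn both end in -n yet inflect differently (rahopuhmezn, vuomtamagn), so the final letter is not what conditions the rule; the second-to-last letter is.
"bovzabatf" has second-to-last letter 't'. The one such stem in the data (buritn → buomritn) inserts -om- after the first vowel (as do vutamagn, powzizvodr), so the same rule applies.
So bovzabatf → boomvzabatf.

boomvzabatf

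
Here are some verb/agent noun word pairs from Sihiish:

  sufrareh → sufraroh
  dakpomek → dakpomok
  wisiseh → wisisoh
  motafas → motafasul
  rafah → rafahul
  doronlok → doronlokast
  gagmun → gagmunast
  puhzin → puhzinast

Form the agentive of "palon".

palonast

"palon" has last vowel 'o'. The one such stem in the data (doronlok → doronlokast) adds -ast, so the same rule applies.
The other patterns: stems whose last vowel is 'e' change the last vowel to 'o'; stems whose last vowel is 'a' add -ul.
So palon → palonast.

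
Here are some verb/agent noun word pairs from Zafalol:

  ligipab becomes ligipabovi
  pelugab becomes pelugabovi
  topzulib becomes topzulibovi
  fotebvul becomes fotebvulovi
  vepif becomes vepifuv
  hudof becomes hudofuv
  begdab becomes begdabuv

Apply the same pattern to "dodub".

ligipab and begdab both end in -b yet inflect differently (ligipabovi, begdabuv), so the final letter is not what conditions the rule; the number of vowels is.
"dodub" has 2 vowels. The stems with 2 vowels (vepif → vepifuv, hudof → hudofuv, begdab → begdabuv) add -uv.
The other pattern: stems with 3 vowels add -ovi.
So dodub → dodubuv.

dodubuv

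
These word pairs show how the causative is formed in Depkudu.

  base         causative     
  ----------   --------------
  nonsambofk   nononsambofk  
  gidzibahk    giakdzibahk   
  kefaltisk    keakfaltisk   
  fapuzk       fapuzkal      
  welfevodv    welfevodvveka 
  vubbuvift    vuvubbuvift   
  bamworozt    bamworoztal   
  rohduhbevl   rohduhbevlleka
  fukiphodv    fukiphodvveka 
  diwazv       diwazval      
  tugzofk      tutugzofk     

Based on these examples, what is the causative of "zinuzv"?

zinuzval

kefaltisk and fapuzk both end in -k yet inflect differently (keakfaltisk, fapuzkal), so the final letter is not what conditions the rule; the second-to-last letter is.
"zinuzv" has second-to-last letter 'z'. The stems whose second-to-last letter is 'z' (diwazv → diwazval, fapuzk → fapuzkal, bamworozt → bamworoztal) add -al.
So zinuzv → zinuzval.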